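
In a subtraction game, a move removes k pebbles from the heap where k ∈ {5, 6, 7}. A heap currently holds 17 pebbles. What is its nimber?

Compute g(0), g(1), … for moves {5, 6, 7}:
k:     0  1  2  3  4  5  6  7  8  9 10 11 12 13 14 15 16 17
g(k):  0  0  0  0  0  1  1  1  1  1  2  2  0  0  0  0  0  1
So g(17) = 1.

1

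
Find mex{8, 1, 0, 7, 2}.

3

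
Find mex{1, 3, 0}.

The values 0, 1 are all present; 2 is the first non-negative integer missing from the set.

2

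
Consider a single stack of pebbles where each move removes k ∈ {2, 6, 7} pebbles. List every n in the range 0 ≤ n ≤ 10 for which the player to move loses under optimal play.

0, 1, 4, 5, 9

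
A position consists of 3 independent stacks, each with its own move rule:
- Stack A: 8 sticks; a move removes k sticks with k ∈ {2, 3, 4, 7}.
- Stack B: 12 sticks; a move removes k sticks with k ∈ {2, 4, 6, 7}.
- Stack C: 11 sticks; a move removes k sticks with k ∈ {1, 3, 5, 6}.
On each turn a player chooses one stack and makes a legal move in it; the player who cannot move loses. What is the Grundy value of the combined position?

Grundy values for stack A (subtraction set {2, 3, 4, 7}):
k:     0  1  2  3  4  5  6  7  8
g(k):  0  0  1  1  2  2  0  3  1
So g(8) = 1.
Grundy values for stack B (subtraction set {2, 4, 6, 7}):
k:     0  1  2  3  4  5  6  7  8  9 10 11 12
g(k):  0  0  1  1  2  2  3  3  4  0  0  1  1
So g(12) = 1.
Grundy values for stack C (subtraction set {1, 3, 5, 6}):
g(0) = mex{} = 0
g(1) = mex{0} = 1
g(2) = mex{1} = 0
g(3) = mex{0} = 1
g(4) = mex{1} = 0
g(5) = mex{0} = 1
g(6) = mex{0,1} = 2
g(7) = mex{0,1,2} = 3
g(8) = mex{0,1,3} = 2
g(9) = mex{0,1,2} = 3
g(10) = mex{0,1,3} = 2
g(11) = mex{1,2} = 0
So g(11) = 0.
The value of a disjunctive sum is the nim-sum of the parts.
Combined value = 1 XOR 1 XOR 0 = 0.

0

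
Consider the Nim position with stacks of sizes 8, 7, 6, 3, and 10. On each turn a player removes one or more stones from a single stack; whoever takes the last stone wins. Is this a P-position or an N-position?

P-position

In binary:
  1000  (8)
  0111  (7)
  0110  (6)
  0011  (3)
  1010  (10)
  ----
  0000  (0)
The nim-sum is 0, so this is a P-position: the player to move is in a losing position under optimal play.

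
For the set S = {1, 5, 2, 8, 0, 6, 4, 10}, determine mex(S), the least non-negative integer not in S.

3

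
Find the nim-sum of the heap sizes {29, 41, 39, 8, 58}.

33

Compute the nim-sum pairwise:
29 ^ 41 = 52
52 ^ 39 = 19
19 ^ 8 = 27
27 ^ 58 = 33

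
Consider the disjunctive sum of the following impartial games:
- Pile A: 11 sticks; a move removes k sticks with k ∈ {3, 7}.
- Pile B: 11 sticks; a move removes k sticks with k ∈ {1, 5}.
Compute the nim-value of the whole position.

1

For pile A, compute g(0), g(1), … with moves {3, 7}:
k:     0  1  2  3  4  5  6  7  8  9 10 11
g(k):  0  0  0  1  1  1  0  2  2  1  0  0
So g(11) = 0.
Build the Grundy sequence for pile B with g(k) = mex{g(k−s) : s ∈ {1, 5}, s ≤ k}:
g(0) = mex{} = 0
g(1) = mex{0} = 1
g(2) = mex{1} = 0
g(3) = mex{0} = 1
g(4) = mex{1} = 0
g(5) = mex{0} = 1
g(6) = mex{1} = 0
g(7) = mex{0} = 1
g(8) = mex{1} = 0
g(9) = mex{0} = 1
g(10) = mex{1} = 0
g(11) = mex{0} = 1
So g(11) = 1.
By the Sprague-Grundy theorem, the Grundy value of a sum of independent games is the XOR of the component values.
Combined value = 0 XOR 1 = 1.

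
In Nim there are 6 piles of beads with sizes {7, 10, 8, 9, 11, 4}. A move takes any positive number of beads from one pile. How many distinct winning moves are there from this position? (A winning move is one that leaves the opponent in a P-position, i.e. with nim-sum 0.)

3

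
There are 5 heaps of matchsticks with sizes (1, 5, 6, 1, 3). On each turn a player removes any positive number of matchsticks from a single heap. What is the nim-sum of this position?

Nim-sum: 1 ^ 5 ^ 6 ^ 1 ^ 3 = 0.

0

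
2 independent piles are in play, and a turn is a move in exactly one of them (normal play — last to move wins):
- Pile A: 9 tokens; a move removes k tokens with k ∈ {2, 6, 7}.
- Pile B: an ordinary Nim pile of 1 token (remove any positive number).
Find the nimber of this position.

1

Grundy values for pile A (subtraction set {2, 6, 7}):
k:     0  1  2  3  4  5  6  7  8  9
g(k):  0  0  1  1  0  0  1  1  2  0
So g(9) = 0.
Pile B is a plain Nim pile of size 1, so its Grundy value is 1.
By the Sprague-Grundy theorem, the Grundy value of a sum of independent games is the XOR of the component values.
Combined value = 0 XOR 1 = 1.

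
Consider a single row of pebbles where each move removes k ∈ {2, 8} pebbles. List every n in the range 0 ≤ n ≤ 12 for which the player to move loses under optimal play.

0, 1, 4, 5, 10, 11

Build the Grundy sequence with g(k) = mex{g(k−s) : s ∈ {2, 8}, s ≤ k}:
k:     0  1  2  3  4  5  6  7  8  9 10 11 12
g(k):  0  0  1  1  0  0  1  1  2  2  0  0  1
The P-positions (g = 0) in 0..12 are 0, 1, 4, 5, 10, 11.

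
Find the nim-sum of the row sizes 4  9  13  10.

In binary:
  0100  (4)
  1001  (9)
  1101  (13)
  1010  (10)
  ----
  1010  (10)

10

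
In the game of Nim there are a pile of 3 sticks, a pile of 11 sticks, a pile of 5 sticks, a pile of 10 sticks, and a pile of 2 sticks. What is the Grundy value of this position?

Bitwise XOR of the heap sizes:
  0011  (3)
  1011  (11)
  0101  (5)
  1010  (10)
  0010  (2)
  ----
  0101  (5)

5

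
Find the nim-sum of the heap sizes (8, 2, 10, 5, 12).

Nim-sum: 8 ^ 2 ^ 10 ^ 5 ^ 12 = 9.

9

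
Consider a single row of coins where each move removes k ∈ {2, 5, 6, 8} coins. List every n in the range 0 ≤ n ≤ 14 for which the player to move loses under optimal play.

0, 1, 4, 11, 14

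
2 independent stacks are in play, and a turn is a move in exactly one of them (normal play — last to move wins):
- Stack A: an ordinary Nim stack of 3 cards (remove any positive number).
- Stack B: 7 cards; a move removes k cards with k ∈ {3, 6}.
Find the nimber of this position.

1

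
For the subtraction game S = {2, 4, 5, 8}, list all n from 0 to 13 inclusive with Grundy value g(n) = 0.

Grundy values for subtraction set {2, 4, 5, 8}:
k:     0  1  2  3  4  5  6  7  8  9 10 11 12 13
g(k):  0  0  1  1  2  2  3  0  4  1  0  2  1  0
The P-positions (g = 0) in 0..13 are 0, 1, 7, 10, 13.

0, 1, 7, 10, 13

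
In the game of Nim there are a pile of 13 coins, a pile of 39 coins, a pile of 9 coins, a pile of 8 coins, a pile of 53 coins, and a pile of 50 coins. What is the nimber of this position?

44

Nim-sum: 13 ^ 39 ^ 9 ^ 8 ^ 53 ^ 50 = 44.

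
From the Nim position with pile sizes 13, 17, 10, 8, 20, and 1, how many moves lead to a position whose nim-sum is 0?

3

Compute the nim-sum pairwise:
13 XOR 17 = 28
28 XOR 10 = 22
22 XOR 8 = 30
30 XOR 20 = 10
10 XOR 1 = 11
The overall nim-sum is X = 11. A pile of size p has a winning move iff p XOR X < p (reduce it to p XOR X).
  13: 13 XOR 11 = 6 < 13 — winning move (to 6).
  17: 17 XOR 11 = 26 ≥ 17 — no move.
  10: 10 XOR 11 = 1 < 10 — winning move (to 1).
  8: 8 XOR 11 = 3 < 8 — winning move (to 3).
  20: 20 XOR 11 = 31 ≥ 20 — no move.
  1: 1 XOR 11 = 10 ≥ 1 — no move.
That gives 3 winning moves.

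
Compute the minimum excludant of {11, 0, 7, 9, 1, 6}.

The values 0, 1 are all present; 2 is the first non-negative integer missing from the set.

2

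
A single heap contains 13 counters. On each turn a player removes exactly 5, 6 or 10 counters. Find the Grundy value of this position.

2

Grundy values for subtraction set {5, 6, 10}:
g(0) = mex{} = 0
g(1) = mex{} = 0
g(2) = mex{} = 0
g(3) = mex{} = 0
g(4) = mex{} = 0
g(5) = mex{0} = 1
g(6) = mex{0} = 1
g(7) = mex{0} = 1
g(8) = mex{0} = 1
g(9) = mex{0} = 1
g(10) = mex{0,1} = 2
g(11) = mex{0,1} = 2
g(12) = mex{0,1} = 2
g(13) = mex{0,1} = 2
So g(13) = 2.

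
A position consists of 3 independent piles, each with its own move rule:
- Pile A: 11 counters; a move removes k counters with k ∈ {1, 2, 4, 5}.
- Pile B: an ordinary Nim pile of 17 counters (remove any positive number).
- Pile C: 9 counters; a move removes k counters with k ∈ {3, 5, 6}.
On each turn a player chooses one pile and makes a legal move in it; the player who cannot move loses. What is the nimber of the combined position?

19

For pile A, compute g(0), g(1), … with moves {1, 2, 4, 5}:
k:     0  1  2  3  4  5  6  7  8  9 10 11
g(k):  0  1  2  0  1  2  0  1  2  0  1  2
So g(11) = 2.
Pile B is a plain Nim pile of size 17, so its Grundy value is 17.
For pile C, compute g(0), g(1), … with moves {3, 5, 6}:
g(0) = mex{} = 0
g(1) = mex{} = 0
g(2) = mex{} = 0
g(3) = mex{0} = 1
g(4) = mex{0} = 1
g(5) = mex{0} = 1
g(6) = mex{0,1} = 2
g(7) = mex{0,1} = 2
g(8) = mex{0,1} = 2
g(9) = mex{1,2} = 0
So g(9) = 0.
By the Sprague-Grundy theorem, the Grundy value of a sum of independent games is the XOR of the component values.
Combined value = 2 XOR 17 XOR 0 = 19.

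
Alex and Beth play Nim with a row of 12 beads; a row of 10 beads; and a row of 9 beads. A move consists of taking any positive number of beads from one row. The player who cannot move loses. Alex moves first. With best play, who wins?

Alex wins

Nim-sum: 12 ^ 10 ^ 9 = 15.
The nim-sum is 15 ≠ 0, so this is an N-position: the player to move can win; Alex has a winning move.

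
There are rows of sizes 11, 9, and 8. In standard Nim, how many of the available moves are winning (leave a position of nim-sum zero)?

Compute the nim-sum pairwise:
11 XOR 9 = 2
2 XOR 8 = 10
The overall nim-sum is X = 10. A row of size p has a winning move iff p XOR X < p (reduce it to p XOR X).
  11: 11 XOR 10 = 1 < 11 — winning move (to 1).
  9: 9 XOR 10 = 3 < 9 — winning move (to 3).
  8: 8 XOR 10 = 2 < 8 — winning move (to 2).
That gives 3 winning moves.

3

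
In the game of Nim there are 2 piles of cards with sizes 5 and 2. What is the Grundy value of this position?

7

Compute the nim-sum pairwise:
5 XOR 2 = 7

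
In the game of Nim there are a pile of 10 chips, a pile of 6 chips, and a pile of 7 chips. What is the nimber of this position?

11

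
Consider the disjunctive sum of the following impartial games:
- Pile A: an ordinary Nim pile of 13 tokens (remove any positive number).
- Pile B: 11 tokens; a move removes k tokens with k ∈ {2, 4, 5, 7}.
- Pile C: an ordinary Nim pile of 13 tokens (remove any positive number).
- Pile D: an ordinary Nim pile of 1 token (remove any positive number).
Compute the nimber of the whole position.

0

Pile A is a plain Nim pile of size 13, so its Grundy value is 13.
Build the Grundy sequence for pile B with g(k) = mex{g(k−s) : s ∈ {2, 4, 5, 7}, s ≤ k}:
k:     0  1  2  3  4  5  6  7  8  9 10 11
g(k):  0  0  1  1  2  2  3  3  4  0  0  1
So g(11) = 1.
Pile C is a plain Nim pile of size 13, so its Grundy value is 13.
Pile D is a plain Nim pile of size 1, so its Grundy value is 1.
The value of a disjunctive sum is the nim-sum of the parts.
Combined value = 13 XOR 1 XOR 13 XOR 1 = 0.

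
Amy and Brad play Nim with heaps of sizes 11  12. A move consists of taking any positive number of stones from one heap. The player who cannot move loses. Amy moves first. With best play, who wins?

Compute the nim-sum pairwise:
11 ⊕ 12 = 7
The nim-sum is 7 ≠ 0, so this is an N-position: the player to move can win; Amy has a winning move.

Amy wins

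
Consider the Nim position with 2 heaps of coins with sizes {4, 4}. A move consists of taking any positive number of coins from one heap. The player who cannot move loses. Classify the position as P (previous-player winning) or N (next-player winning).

Compute the nim-sum pairwise:
4 XOR 4 = 0
The nim-sum is 0, so this is a P-position: the player to move is in a losing position under optimal play.

P-position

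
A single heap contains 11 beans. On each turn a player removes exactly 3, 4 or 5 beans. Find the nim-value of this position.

Compute g(0), g(1), … for moves {3, 4, 5}:
k:     0  1  2  3  4  5  6  7  8  9 10 11
g(k):  0  0  0  1  1  1  2  2  0  0  0  1
So g(11) = 1.

1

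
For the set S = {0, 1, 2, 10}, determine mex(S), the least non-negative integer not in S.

3

The values 0, 1, 2 are all present; 3 is the first non-negative integer missing from the set.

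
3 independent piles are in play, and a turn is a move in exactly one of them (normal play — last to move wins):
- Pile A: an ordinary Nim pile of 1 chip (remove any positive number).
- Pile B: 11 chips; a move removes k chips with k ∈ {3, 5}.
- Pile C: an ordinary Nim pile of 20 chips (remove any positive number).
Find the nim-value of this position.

Pile A is a plain Nim pile of size 1, so its Grundy value is 1.
Grundy values for pile B (subtraction set {3, 5}):
k:     0  1  2  3  4  5  6  7  8  9 10 11
g(k):  0  0  0  1  1  1  2  2  0  0  0  1
So g(11) = 1.
Pile C is a plain Nim pile of size 20, so its Grundy value is 20.
By the Sprague-Grundy theorem, the Grundy value of a sum of independent games is the XOR of the component values.
Combined value = 1 ⊕ 1 ⊕ 20 = 20.

20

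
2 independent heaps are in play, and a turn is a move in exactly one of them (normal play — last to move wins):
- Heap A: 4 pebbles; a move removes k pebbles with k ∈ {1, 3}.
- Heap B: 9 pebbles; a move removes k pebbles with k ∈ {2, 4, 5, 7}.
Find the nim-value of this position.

Build the Grundy sequence for heap A with g(k) = mex{g(k−s) : s ∈ {1, 3}, s ≤ k}:
g(0) = mex{} = 0
g(1) = mex{0} = 1
g(2) = mex{1} = 0
g(3) = mex{0} = 1
g(4) = mex{1} = 0
So g(4) = 0.
Build the Grundy sequence for heap B with g(k) = mex{g(k−s) : s ∈ {2, 4, 5, 7}, s ≤ k}:
k:     0  1  2  3  4  5  6  7  8  9
g(k):  0  0  1  1  2  2  3  3  4  0
So g(9) = 0.
By the Sprague-Grundy theorem, the Grundy value of a sum of independent games is the XOR of the component values.
Combined value = 0 XOR 0 = 0.

0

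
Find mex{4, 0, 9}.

1

0 is in the set but 1 is not, so the mex is 1.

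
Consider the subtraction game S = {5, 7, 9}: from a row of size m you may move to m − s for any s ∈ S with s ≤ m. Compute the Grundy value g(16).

0

Grundy values for subtraction set {5, 7, 9}:
k:     0  1  2  3  4  5  6  7  8  9 10 11 12 13 14 15 16
g(k):  0  0  0  0  0  1  1  1  1  1  2  2  2  2  0  0  0
So g(16) = 0.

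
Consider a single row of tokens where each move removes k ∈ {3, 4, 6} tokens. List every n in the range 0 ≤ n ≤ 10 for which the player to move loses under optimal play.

0, 1, 2, 9, 10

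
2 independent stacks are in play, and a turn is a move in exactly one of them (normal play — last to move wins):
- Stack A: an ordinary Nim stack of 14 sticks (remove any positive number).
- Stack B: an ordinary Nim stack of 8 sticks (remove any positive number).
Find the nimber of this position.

6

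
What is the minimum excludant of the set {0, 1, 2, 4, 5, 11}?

3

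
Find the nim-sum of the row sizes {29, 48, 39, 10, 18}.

18

Nim-sum: 29 ⊕ 48 ⊕ 39 ⊕ 10 ⊕ 18 = 18.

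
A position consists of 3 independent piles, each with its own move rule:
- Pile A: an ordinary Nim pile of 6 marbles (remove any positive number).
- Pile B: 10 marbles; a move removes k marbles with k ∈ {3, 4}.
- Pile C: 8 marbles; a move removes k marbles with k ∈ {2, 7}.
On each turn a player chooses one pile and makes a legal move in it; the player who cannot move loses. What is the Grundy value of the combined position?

5

Pile A is a plain Nim pile of size 6, so its Grundy value is 6.
Grundy values for pile B (subtraction set {3, 4}):
k:     0  1  2  3  4  5  6  7  8  9 10
g(k):  0  0  0  1  1  1  2  0  0  0  1
So g(10) = 1.
For pile C, compute g(0), g(1), … with moves {2, 7}:
g(0) = mex{} = 0
g(1) = mex{} = 0
g(2) = mex{0} = 1
g(3) = mex{0} = 1
g(4) = mex{1} = 0
g(5) = mex{1} = 0
g(6) = mex{0} = 1
g(7) = mex{0} = 1
g(8) = mex{0,1} = 2
So g(8) = 2.
The value of a disjunctive sum is the nim-sum of the parts.
Combined value = 6 XOR 1 XOR 2 = 5.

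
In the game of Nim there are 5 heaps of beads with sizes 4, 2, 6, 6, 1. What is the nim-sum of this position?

7

Nim-sum: 4 XOR 2 XOR 6 XOR 6 XOR 1 = 7.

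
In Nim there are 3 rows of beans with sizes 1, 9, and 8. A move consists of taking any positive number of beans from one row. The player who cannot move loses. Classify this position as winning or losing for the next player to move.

Losing position

Compute the nim-sum pairwise:
1 ^ 9 = 8
8 ^ 8 = 0
The nim-sum is 0, so this is a P-position: the player to move is in a losing position under optimal play.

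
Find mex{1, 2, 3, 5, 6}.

0

0 is not in the set, so the mex is 0.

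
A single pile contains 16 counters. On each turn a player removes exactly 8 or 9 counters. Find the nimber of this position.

2

Compute g(0), g(1), … for moves {8, 9}:
k:     0  1  2  3  4  5  6  7  8  9 10 11 12 13 14 15 16
g(k):  0  0  0  0  0  0  0  0  1  1  1  1  1  1  1  1  2
So g(16) = 2.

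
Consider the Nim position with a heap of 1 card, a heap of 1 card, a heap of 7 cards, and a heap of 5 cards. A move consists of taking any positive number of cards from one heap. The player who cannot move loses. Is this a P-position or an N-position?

N-position

Nim-sum: 1 ⊕ 1 ⊕ 7 ⊕ 5 = 2.
The nim-sum is 2 ≠ 0, so this is an N-position: the player to move can win.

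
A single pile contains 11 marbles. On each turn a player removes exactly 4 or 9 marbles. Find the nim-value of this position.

2

Build the Grundy sequence with g(k) = mex{g(k−s) : s ∈ {4, 9}, s ≤ k}:
k:     0  1  2  3  4  5  6  7  8  9 10 11
g(k):  0  0  0  0  1  1  1  1  0  2  2  2
So g(11) = 2.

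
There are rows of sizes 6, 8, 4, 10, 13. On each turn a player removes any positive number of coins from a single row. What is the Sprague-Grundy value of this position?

13

Nim-sum: 6 ⊕ 8 ⊕ 4 ⊕ 10 ⊕ 13 = 13.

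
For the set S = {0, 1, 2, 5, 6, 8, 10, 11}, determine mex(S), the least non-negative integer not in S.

3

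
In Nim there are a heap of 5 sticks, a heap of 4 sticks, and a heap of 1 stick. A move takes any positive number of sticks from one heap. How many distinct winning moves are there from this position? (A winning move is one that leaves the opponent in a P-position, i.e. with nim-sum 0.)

Bitwise XOR of the heap sizes:
  101  (5)
  100  (4)
  001  (1)
  ---
  000  (0)
The nim-sum is already 0, so every move leaves a nonzero nim-sum — there are no winning moves.

0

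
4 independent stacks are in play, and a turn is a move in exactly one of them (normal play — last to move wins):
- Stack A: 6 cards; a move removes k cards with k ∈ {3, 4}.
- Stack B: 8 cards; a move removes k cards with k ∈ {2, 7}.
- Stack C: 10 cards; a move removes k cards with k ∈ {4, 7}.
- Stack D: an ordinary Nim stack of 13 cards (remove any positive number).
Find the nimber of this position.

For stack A, compute g(0), g(1), … with moves {3, 4}:
g(0) = mex{} = 0
g(1) = mex{} = 0
g(2) = mex{} = 0
g(3) = mex{0} = 1
g(4) = mex{0} = 1
g(5) = mex{0} = 1
g(6) = mex{0,1} = 2
So g(6) = 2.
For stack B, compute g(0), g(1), … with moves {2, 7}:
g(0) = mex{} = 0
g(1) = mex{} = 0
g(2) = mex{0} = 1
g(3) = mex{0} = 1
g(4) = mex{1} = 0
g(5) = mex{1} = 0
g(6) = mex{0} = 1
g(7) = mex{0} = 1
g(8) = mex{0,1} = 2
So g(8) = 2.
For stack C, compute g(0), g(1), … with moves {4, 7}:
k:     0  1  2  3  4  5  6  7  8  9 10
g(k):  0  0  0  0  1  1  1  1  2  2  2
So g(10) = 2.
Stack D is a plain Nim stack of size 13, so its Grundy value is 13.
The value of a disjunctive sum is the nim-sum of the parts.
Combined value = 2 XOR 2 XOR 2 XOR 13 = 15.

15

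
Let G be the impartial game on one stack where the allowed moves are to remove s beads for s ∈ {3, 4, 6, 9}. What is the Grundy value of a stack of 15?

Build the Grundy sequence with g(k) = mex{g(k−s) : s ∈ {3, 4, 6, 9}, s ≤ k}:
k:     0  1  2  3  4  5  6  7  8  9 10 11 12 13 14 15
g(k):  0  0  0  1  1  1  2  2  2  3  3  3  0  0  0  1
So g(15) = 1.

1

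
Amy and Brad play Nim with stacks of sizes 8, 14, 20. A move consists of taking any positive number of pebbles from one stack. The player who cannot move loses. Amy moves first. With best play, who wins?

Amy wins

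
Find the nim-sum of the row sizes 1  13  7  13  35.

37

Write each in binary and XOR column by column:
  000001  (1)
  001101  (13)
  000111  (7)
  001101  (13)
  100011  (35)
  ------
  100101  (37)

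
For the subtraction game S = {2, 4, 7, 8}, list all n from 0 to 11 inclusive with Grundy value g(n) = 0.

Compute g(0), g(1), … for moves {2, 4, 7, 8}:
g(0) = mex{} = 0
g(1) = mex{} = 0
g(2) = mex{0} = 1
g(3) = mex{0} = 1
g(4) = mex{0,1} = 2
g(5) = mex{0,1} = 2
g(6) = mex{1,2} = 0
g(7) = mex{0,1,2} = 3
g(8) = mex{0,2} = 1
g(9) = mex{0,1,2,3} = 4
g(10) = mex{0,1} = 2
g(11) = mex{1,2,3,4} = 0
The P-positions (g = 0) in 0..11 are 0, 1, 6, 11.

0, 1, 6, 11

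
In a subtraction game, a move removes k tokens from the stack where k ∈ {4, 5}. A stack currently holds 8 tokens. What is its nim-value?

Compute g(0), g(1), … for moves {4, 5}:
g(0) = mex{} = 0
g(1) = mex{} = 0
g(2) = mex{} = 0
g(3) = mex{} = 0
g(4) = mex{0} = 1
g(5) = mex{0} = 1
g(6) = mex{0} = 1
g(7) = mex{0} = 1
g(8) = mex{0,1} = 2
So g(8) = 2.

2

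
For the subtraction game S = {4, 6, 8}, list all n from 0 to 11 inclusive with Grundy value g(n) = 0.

0, 1, 2, 3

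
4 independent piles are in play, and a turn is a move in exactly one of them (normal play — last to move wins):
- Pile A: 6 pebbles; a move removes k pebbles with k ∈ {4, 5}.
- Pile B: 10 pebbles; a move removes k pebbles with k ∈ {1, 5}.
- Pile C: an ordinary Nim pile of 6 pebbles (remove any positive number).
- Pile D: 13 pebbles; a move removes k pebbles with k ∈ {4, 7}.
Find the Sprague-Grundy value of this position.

7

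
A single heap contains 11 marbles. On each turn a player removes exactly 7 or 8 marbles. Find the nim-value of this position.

Compute g(0), g(1), … for moves {7, 8}:
g(0) = mex{} = 0
g(1) = mex{} = 0
g(2) = mex{} = 0
g(3) = mex{} = 0
g(4) = mex{} = 0
g(5) = mex{} = 0
g(6) = mex{} = 0
g(7) = mex{0} = 1
g(8) = mex{0} = 1
g(9) = mex{0} = 1
g(10) = mex{0} = 1
g(11) = mex{0} = 1
So g(11) = 1.

1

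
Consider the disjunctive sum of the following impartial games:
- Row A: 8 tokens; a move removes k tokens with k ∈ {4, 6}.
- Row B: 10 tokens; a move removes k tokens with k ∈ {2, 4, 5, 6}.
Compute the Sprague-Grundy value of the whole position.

3

Build the Grundy sequence for row A with g(k) = mex{g(k−s) : s ∈ {4, 6}, s ≤ k}:
k:     0  1  2  3  4  5  6  7  8
g(k):  0  0  0  0  1  1  1  1  2
So g(8) = 2.
For row B, compute g(0), g(1), … with moves {2, 4, 5, 6}:
g(0) = mex{} = 0
g(1) = mex{} = 0
g(2) = mex{0} = 1
g(3) = mex{0} = 1
g(4) = mex{0,1} = 2
g(5) = mex{0,1} = 2
g(6) = mex{0,1,2} = 3
g(7) = mex{0,1,2} = 3
g(8) = mex{1,2,3} = 0
g(9) = mex{1,2,3} = 0
g(10) = mex{0,2,3} = 1
So g(10) = 1.
The value of a disjunctive sum is the nim-sum of the parts.
Combined value = 2 XOR 1 = 3.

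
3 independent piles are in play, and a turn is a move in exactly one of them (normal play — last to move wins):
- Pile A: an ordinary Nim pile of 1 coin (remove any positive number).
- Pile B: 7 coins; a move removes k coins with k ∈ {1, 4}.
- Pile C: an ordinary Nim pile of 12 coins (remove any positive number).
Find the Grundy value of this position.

13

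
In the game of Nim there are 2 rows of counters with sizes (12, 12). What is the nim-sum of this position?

Write each in binary and XOR column by column:
  1100  (12)
  1100  (12)
  ----
  0000  (0)

0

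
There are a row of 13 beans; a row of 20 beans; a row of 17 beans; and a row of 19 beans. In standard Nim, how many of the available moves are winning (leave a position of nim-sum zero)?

3

Compute the nim-sum pairwise:
13 XOR 20 = 25
25 XOR 17 = 8
8 XOR 19 = 27
The overall nim-sum is X = 27. A row of size p has a winning move iff p XOR X < p (reduce it to p XOR X).
  13: 13 XOR 27 = 22 ≥ 13 — no move.
  20: 20 XOR 27 = 15 < 20 — winning move (to 15).
  17: 17 XOR 27 = 10 < 17 — winning move (to 10).
  19: 19 XOR 27 = 8 < 19 — winning move (to 8).
That gives 3 winning moves.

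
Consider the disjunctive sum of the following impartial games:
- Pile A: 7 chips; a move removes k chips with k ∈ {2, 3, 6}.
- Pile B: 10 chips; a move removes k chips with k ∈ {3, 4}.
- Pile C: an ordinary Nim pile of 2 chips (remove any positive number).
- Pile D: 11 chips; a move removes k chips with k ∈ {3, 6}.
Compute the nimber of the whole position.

2

Build the Grundy sequence for pile A with g(k) = mex{g(k−s) : s ∈ {2, 3, 6}, s ≤ k}:
g(0) = mex{} = 0
g(1) = mex{} = 0
g(2) = mex{0} = 1
g(3) = mex{0} = 1
g(4) = mex{0,1} = 2
g(5) = mex{1} = 0
g(6) = mex{0,1,2} = 3
g(7) = mex{0,2} = 1
So g(7) = 1.
For pile B, compute g(0), g(1), … with moves {3, 4}:
g(0) = mex{} = 0
g(1) = mex{} = 0
g(2) = mex{} = 0
g(3) = mex{0} = 1
g(4) = mex{0} = 1
g(5) = mex{0} = 1
g(6) = mex{0,1} = 2
g(7) = mex{1} = 0
g(8) = mex{1} = 0
g(9) = mex{1,2} = 0
g(10) = mex{0,2} = 1
So g(10) = 1.
Pile C is a plain Nim pile of size 2, so its Grundy value is 2.
For pile D, compute g(0), g(1), … with moves {3, 6}:
k:     0  1  2  3  4  5  6  7  8  9 10 11
g(k):  0  0  0  1  1  1  2  2  2  0  0  0
So g(11) = 0.
By the Sprague-Grundy theorem, the Grundy value of a sum of independent games is the XOR of the component values.
Combined value = 1 ⊕ 1 ⊕ 2 ⊕ 0 = 2.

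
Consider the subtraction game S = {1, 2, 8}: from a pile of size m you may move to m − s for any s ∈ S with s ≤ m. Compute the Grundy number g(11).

Compute g(0), g(1), … for moves {1, 2, 8}:
g(0) = mex{} = 0
g(1) = mex{0} = 1
g(2) = mex{0,1} = 2
g(3) = mex{1,2} = 0
g(4) = mex{0,2} = 1
g(5) = mex{0,1} = 2
g(6) = mex{1,2} = 0
g(7) = mex{0,2} = 1
g(8) = mex{0,1} = 2
g(9) = mex{1,2} = 0
g(10) = mex{0,2} = 1
g(11) = mex{0,1} = 2
So g(11) = 2.

2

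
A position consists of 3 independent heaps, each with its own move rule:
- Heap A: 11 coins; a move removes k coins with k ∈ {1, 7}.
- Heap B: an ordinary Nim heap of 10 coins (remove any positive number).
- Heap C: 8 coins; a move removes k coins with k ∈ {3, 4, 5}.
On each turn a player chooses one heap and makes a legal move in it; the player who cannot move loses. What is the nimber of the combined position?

Grundy values for heap A (subtraction set {1, 7}):
g(0) = mex{} = 0
g(1) = mex{0} = 1
g(2) = mex{1} = 0
g(3) = mex{0} = 1
g(4) = mex{1} = 0
g(5) = mex{0} = 1
g(6) = mex{1} = 0
g(7) = mex{0} = 1
g(8) = mex{1} = 0
g(9) = mex{0} = 1
g(10) = mex{1} = 0
g(11) = mex{0} = 1
So g(11) = 1.
Heap B is a plain Nim heap of size 10, so its Grundy value is 10.
For heap C, compute g(0), g(1), … with moves {3, 4, 5}:
k:     0  1  2  3  4  5  6  7  8
g(k):  0  0  0  1  1  1  2  2  0
So g(8) = 0.
The value of a disjunctive sum is the nim-sum of the parts.
Combined value = 1 XOR 10 XOR 0 = 11.

11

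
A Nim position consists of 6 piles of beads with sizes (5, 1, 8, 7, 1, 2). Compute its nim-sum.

8

Compute the nim-sum pairwise:
5 ^ 1 = 4
4 ^ 8 = 12
12 ^ 7 = 11
11 ^ 1 = 10
10 ^ 2 = 8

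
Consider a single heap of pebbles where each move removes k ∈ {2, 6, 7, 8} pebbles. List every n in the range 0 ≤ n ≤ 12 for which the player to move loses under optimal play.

0, 1, 4, 5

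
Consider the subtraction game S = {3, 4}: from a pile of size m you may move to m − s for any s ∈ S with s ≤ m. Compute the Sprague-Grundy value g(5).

1

Grundy values for subtraction set {3, 4}:
g(0) = mex{} = 0
g(1) = mex{} = 0
g(2) = mex{} = 0
g(3) = mex{0} = 1
g(4) = mex{0} = 1
g(5) = mex{0} = 1
So g(5) = 1.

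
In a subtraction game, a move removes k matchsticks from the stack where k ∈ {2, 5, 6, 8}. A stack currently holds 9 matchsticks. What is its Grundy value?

2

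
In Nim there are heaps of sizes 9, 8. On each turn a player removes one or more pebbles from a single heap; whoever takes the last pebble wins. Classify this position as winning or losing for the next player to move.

Winning position

In binary:
  1001  (9)
  1000  (8)
  ----
  0001  (1)
The nim-sum is 1 ≠ 0, so this is an N-position: the player to move can win.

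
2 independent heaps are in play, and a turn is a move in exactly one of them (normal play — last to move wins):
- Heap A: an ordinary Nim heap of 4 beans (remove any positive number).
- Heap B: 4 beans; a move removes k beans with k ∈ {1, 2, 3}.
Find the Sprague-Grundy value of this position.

Heap A is a plain Nim heap of size 4, so its Grundy value is 4.
Grundy values for heap B (subtraction set {1, 2, 3}):
g(0) = mex{} = 0
g(1) = mex{0} = 1
g(2) = mex{0,1} = 2
g(3) = mex{0,1,2} = 3
g(4) = mex{1,2,3} = 0
So g(4) = 0.
By the Sprague-Grundy theorem, the Grundy value of a sum of independent games is the XOR of the component values.
Combined value = 4 XOR 0 = 4.

4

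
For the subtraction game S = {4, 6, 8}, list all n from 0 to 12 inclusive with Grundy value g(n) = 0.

Build the Grundy sequence with g(k) = mex{g(k−s) : s ∈ {4, 6, 8}, s ≤ k}:
g(0) = mex{} = 0
g(1) = mex{} = 0
g(2) = mex{} = 0
g(3) = mex{} = 0
g(4) = mex{0} = 1
g(5) = mex{0} = 1
g(6) = mex{0} = 1
g(7) = mex{0} = 1
g(8) = mex{0,1} = 2
g(9) = mex{0,1} = 2
g(10) = mex{0,1} = 2
g(11) = mex{0,1} = 2
g(12) = mex{1,2} = 0
The P-positions (g = 0) in 0..12 are 0, 1, 2, 3, 12.

0, 1, 2, 3, 12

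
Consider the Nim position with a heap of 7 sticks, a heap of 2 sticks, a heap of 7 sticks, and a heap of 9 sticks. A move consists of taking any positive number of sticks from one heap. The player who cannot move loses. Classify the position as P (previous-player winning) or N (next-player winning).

N-position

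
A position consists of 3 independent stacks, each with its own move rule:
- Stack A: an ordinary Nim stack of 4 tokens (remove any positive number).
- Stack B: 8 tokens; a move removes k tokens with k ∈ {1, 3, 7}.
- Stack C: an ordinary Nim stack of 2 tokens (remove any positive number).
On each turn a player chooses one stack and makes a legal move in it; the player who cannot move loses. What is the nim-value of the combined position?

Stack A is a plain Nim stack of size 4, so its Grundy value is 4.
For stack B, compute g(0), g(1), … with moves {1, 3, 7}:
k:     0  1  2  3  4  5  6  7  8
g(k):  0  1  0  1  0  1  0  1  0
So g(8) = 0.
Stack C is a plain Nim stack of size 2, so its Grundy value is 2.
By the Sprague-Grundy theorem, the Grundy value of a sum of independent games is the XOR of the component values.
Combined value = 4 XOR 0 XOR 2 = 6.

6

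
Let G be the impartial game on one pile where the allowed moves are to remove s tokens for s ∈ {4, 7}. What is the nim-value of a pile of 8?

2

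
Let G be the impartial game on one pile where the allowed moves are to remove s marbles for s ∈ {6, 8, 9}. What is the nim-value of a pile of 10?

Build the Grundy sequence with g(k) = mex{g(k−s) : s ∈ {6, 8, 9}, s ≤ k}:
k:     0  1  2  3  4  5  6  7  8  9 10
g(k):  0  0  0  0  0  0  1  1  1  1  1
So g(10) = 1.

1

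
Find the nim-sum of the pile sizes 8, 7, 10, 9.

Nim-sum: 8 XOR 7 XOR 10 XOR 9 = 12.

12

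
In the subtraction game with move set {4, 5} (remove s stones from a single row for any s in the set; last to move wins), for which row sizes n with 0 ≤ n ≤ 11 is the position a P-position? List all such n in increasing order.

0, 1, 2, 3, 9, 10, 11

Compute g(0), g(1), … for moves {4, 5}:
k:     0  1  2  3  4  5  6  7  8  9 10 11
g(k):  0  0  0  0  1  1  1  1  2  0  0  0
The P-positions (g = 0) in 0..11 are 0, 1, 2, 3, 9, 10, 11.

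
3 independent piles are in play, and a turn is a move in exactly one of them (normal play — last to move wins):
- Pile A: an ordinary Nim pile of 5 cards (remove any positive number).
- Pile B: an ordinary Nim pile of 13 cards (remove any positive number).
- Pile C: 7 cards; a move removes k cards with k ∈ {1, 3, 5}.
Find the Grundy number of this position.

Pile A is a plain Nim pile of size 5, so its Grundy value is 5.
Pile B is a plain Nim pile of size 13, so its Grundy value is 13.
For pile C, compute g(0), g(1), … with moves {1, 3, 5}:
k:     0  1  2  3  4  5  6  7
g(k):  0  1  0  1  0  1  0  1
So g(7) = 1.
By the Sprague-Grundy theorem, the Grundy value of a sum of independent games is the XOR of the component values.
Combined value = 5 ⊕ 13 ⊕ 1 = 9.

9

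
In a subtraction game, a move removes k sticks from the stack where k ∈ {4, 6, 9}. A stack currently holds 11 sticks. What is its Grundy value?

Compute g(0), g(1), … for moves {4, 6, 9}:
k:     0  1  2  3  4  5  6  7  8  9 10 11
g(k):  0  0  0  0  1  1  1  1  2  2  2  2
So g(11) = 2.

2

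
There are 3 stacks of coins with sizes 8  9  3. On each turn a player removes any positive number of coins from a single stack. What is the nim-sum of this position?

Compute the nim-sum pairwise:
8 ^ 9 = 1
1 ^ 3 = 2

2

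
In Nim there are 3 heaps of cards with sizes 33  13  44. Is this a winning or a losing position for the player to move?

Compute the nim-sum pairwise:
33 XOR 13 = 44
44 XOR 44 = 0
The nim-sum is 0, so this is a P-position: the player to move is in a losing position under optimal play.

Losing position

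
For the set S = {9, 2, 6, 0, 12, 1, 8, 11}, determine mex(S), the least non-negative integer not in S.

The values 0, 1, 2 are all present; 3 is the first non-negative integer missing from the set.

3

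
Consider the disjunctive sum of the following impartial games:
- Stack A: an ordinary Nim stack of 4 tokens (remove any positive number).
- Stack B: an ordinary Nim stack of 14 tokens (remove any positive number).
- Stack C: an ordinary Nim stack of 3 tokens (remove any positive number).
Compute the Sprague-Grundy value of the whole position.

9

Stack A is a plain Nim stack of size 4, so its Grundy value is 4.
Stack B is a plain Nim stack of size 14, so its Grundy value is 14.
Stack C is a plain Nim stack of size 3, so its Grundy value is 3.
By the Sprague-Grundy theorem, the Grundy value of a sum of independent games is the XOR of the component values.
Combined value = 4 ⊕ 14 ⊕ 3 = 9.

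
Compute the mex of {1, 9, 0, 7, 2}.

The values 0, 1, 2 are all present; 3 is the first non-negative integer missing from the set.

3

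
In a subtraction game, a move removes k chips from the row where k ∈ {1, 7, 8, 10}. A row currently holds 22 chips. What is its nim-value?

Grundy values for subtraction set {1, 7, 8, 10}:
k:     0  1  2  3  4  5  6  7  8  9 10 11 12 13 14 15 16 17 18 19 20 21 22
g(k):  0  1  0  1  0  1  0  1  2  3  2  3  2  3  2  0  1  0  1  0  1  0  1
So g(22) = 1.

1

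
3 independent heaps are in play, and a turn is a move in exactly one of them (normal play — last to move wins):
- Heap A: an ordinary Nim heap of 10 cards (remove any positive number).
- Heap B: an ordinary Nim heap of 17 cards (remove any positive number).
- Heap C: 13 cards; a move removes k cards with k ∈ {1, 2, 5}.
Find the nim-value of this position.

Heap A is a plain Nim heap of size 10, so its Grundy value is 10.
Heap B is a plain Nim heap of size 17, so its Grundy value is 17.
Build the Grundy sequence for heap C with g(k) = mex{g(k−s) : s ∈ {1, 2, 5}, s ≤ k}:
k:     0  1  2  3  4  5  6  7  8  9 10 11 12 13
g(k):  0  1  2  0  1  2  0  1  2  0  1  2  0  1
So g(13) = 1.
The value of a disjunctive sum is the nim-sum of the parts.
Combined value = 10 ⊕ 17 ⊕ 1 = 26.

26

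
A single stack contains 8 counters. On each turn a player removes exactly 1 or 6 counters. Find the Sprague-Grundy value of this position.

Build the Grundy sequence with g(k) = mex{g(k−s) : s ∈ {1, 6}, s ≤ k}:
g(0) = mex{} = 0
g(1) = mex{0} = 1
g(2) = mex{1} = 0
g(3) = mex{0} = 1
g(4) = mex{1} = 0
g(5) = mex{0} = 1
g(6) = mex{0,1} = 2
g(7) = mex{1,2} = 0
g(8) = mex{0} = 1
So g(8) = 1.

1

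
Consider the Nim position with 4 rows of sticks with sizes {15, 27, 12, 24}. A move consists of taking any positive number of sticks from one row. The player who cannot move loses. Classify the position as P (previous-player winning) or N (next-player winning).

Compute the nim-sum pairwise:
15 ^ 27 = 20
20 ^ 12 = 24
24 ^ 24 = 0
The nim-sum is 0, so this is a P-position: the player to move is in a losing position under optimal play.

P-position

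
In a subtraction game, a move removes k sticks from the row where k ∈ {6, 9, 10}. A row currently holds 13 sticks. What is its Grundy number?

2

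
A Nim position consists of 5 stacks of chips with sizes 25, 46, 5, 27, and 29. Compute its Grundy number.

52

Compute the nim-sum pairwise:
25 XOR 46 = 55
55 XOR 5 = 50
50 XOR 27 = 41
41 XOR 29 = 52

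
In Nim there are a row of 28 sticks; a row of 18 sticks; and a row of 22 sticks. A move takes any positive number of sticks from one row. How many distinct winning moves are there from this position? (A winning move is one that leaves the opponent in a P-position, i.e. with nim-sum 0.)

Nim-sum: 28 ⊕ 18 ⊕ 22 = 24.
The overall nim-sum is X = 24. A row of size p has a winning move iff p XOR X < p (reduce it to p XOR X).
  28: 28 XOR 24 = 4 < 28 — winning move (to 4).
  18: 18 XOR 24 = 10 < 18 — winning move (to 10).
  22: 22 XOR 24 = 14 < 22 — winning move (to 14).
That gives 3 winning moves.

3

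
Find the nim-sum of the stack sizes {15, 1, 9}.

Compute the nim-sum pairwise:
15 ^ 1 = 14
14 ^ 9 = 7

7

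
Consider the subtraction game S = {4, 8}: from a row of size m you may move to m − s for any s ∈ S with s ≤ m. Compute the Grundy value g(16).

Compute g(0), g(1), … for moves {4, 8}:
k:     0  1  2  3  4  5  6  7  8  9 10 11 12 13 14 15 16
g(k):  0  0  0  0  1  1  1  1  2  2  2  2  0  0  0  0  1
So g(16) = 1.

1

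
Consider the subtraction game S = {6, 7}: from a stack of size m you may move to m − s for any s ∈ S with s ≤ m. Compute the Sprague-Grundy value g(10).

Grundy values for subtraction set {6, 7}:
k:     0  1  2  3  4  5  6  7  8  9 10
g(k):  0  0  0  0  0  0  1  1  1  1  1
So g(10) = 1.

1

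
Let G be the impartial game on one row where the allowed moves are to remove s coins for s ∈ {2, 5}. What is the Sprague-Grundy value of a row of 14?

Build the Grundy sequence with g(k) = mex{g(k−s) : s ∈ {2, 5}, s ≤ k}:
g(0) = mex{} = 0
g(1) = mex{} = 0
g(2) = mex{0} = 1
g(3) = mex{0} = 1
g(4) = mex{1} = 0
g(5) = mex{0,1} = 2
g(6) = mex{0} = 1
g(7) = mex{1,2} = 0
g(8) = mex{1} = 0
g(9) = mex{0} = 1
g(10) = mex{0,2} = 1
g(11) = mex{1} = 0
g(12) = mex{0,1} = 2
g(13) = mex{0} = 1
g(14) = mex{1,2} = 0
So g(14) = 0.

0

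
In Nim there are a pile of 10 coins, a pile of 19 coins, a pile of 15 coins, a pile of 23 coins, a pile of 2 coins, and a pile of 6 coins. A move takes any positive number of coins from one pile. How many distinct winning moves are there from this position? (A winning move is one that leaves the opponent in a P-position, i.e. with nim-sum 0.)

3

Nim-sum: 10 XOR 19 XOR 15 XOR 23 XOR 2 XOR 6 = 5.
The overall nim-sum is X = 5. A pile of size p has a winning move iff p XOR X < p (reduce it to p XOR X).
  10: 10 XOR 5 = 15 ≥ 10 — no move.
  19: 19 XOR 5 = 22 ≥ 19 — no move.
  15: 15 XOR 5 = 10 < 15 — winning move (to 10).
  23: 23 XOR 5 = 18 < 23 — winning move (to 18).
  2: 2 XOR 5 = 7 ≥ 2 — no move.
  6: 6 XOR 5 = 3 < 6 — winning move (to 3).
That gives 3 winning moves.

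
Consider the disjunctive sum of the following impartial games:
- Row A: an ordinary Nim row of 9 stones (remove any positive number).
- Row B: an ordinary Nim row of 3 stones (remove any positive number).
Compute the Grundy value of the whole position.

10

Row A is a plain Nim row of size 9, so its Grundy value is 9.
Row B is a plain Nim row of size 3, so its Grundy value is 3.
By the Sprague-Grundy theorem, the Grundy value of a sum of independent games is the XOR of the component values.
Combined value = 9 ⊕ 3 = 10.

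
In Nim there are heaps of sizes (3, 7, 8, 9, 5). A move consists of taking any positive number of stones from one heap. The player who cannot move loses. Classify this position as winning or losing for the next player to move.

Nim-sum: 3 ^ 7 ^ 8 ^ 9 ^ 5 = 0.
The nim-sum is 0, so this is a P-position: the player to move is in a losing position under optimal play.

Losing position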